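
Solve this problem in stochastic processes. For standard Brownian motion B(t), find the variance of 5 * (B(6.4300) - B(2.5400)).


Var(alpha*(B(t)-B(s))) = alpha^2 * (t-s)
= 5^2 * (6.4300 - 2.5400)
= 25 * 3.8900
= 97.2500

97.2500


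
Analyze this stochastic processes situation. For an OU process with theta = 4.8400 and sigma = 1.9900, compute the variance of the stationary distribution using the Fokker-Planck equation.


Stationary variance = sigma^2 / (2*theta)
= 1.9900^2 / (2*4.8400)
= 3.9601 / 9.6800
= 0.4091

0.4091


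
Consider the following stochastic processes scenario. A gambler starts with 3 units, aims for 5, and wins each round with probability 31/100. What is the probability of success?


Gambler's ruin formula:
r = q/p = 0.6900/0.3100 = 2.2258
P(win) = (1 - r^i)/(1 - r^N)
= (1 - 2.2258^3)/(1 - 2.2258^5)
= 0.1870

0.1870


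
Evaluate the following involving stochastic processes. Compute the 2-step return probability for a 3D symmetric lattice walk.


P(return in 2 steps) = P(reverse first step) = 1/(2d)
= 1/6
= 0.1667

0.1667


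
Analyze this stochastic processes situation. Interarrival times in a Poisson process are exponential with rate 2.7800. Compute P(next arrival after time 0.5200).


P(X > t) = exp(-lambda * t)
= exp(-2.7800 * 0.5200)
= exp(-1.4456) = 0.2356

0.2356


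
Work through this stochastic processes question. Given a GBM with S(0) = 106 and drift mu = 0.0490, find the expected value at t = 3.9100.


E[S(t)] = S(0) * exp(mu * t)
= 106 * exp(0.0490 * 3.9100)
= 106 * 1.2112
= 128.3844

128.3844


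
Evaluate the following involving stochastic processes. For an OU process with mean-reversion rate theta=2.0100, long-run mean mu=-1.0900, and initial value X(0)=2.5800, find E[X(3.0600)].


E[X(t)] = mu + (X(0) - mu)*exp(-theta*t)
= -1.0900 + (2.5800 - -1.0900)*exp(-2.0100*3.0600)
= -1.0900 + 3.6700 * 0.0021
= -1.0822

-1.0822


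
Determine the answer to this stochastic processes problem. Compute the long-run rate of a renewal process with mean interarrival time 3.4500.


Long-run renewal rate = 1/E(X)
= 1/3.4500
= 0.2899

0.2899


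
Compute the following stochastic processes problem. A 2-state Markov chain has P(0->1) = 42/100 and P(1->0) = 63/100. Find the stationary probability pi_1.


Stationary distribution: pi_0 = p10/(p01+p10), pi_1 = p01/(p01+p10)
p01 = 0.4200, p10 = 0.6300
pi_1 = 0.4000

0.4000


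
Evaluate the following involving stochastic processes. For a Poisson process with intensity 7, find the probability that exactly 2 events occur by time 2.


P(N(t)=k) = (lambda*t)^k * exp(-lambda*t) / k!
lambda*t = 14
= 14^2 * exp(-14) / 2!
= 196 * 8.3153e-07 / 2
= 8.1490e-05

8.1490e-05


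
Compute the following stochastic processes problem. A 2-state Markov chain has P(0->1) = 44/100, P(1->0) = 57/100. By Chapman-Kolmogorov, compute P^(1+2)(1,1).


P^3 = P^1 * P^2
Computing via matrix multiplication of the transition matrix.
Entry (1,1) of P^3 = 0.4356

0.4356


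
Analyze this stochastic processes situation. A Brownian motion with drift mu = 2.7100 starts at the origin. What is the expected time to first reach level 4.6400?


Expected first passage time = a/mu
= 4.6400/2.7100
= 1.7122

1.7122


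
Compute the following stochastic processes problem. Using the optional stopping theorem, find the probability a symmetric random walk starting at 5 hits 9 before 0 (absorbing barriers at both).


By optional stopping theorem: E(M at tau) = M(0) = 5
P(hit 9)*9 + P(hit 0)*0 = 5
P(hit 9) = (5 - 0)/(9 - 0) = 5/9 = 0.5556

0.5556


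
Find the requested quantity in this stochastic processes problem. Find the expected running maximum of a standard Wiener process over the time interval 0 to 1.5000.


E(max B(s)) = sqrt(2t/pi)
= sqrt(2*1.5000/pi)
= sqrt(0.9549)
= 0.9772

0.9772


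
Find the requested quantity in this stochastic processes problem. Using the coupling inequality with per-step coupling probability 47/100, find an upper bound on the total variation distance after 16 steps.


TV distance bound <= (1-delta)^n
= (1 - 0.4700)^16
= 0.5300^16
= 3.8763e-05

3.8763e-05


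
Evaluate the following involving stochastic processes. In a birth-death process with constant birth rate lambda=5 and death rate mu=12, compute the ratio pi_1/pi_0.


For birth-death process, pi_n/pi_0 = (lambda/mu)^n
= (5/12)^1
= 0.4167

0.4167


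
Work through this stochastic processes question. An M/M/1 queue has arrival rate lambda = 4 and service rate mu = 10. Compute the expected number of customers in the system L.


rho = 4/10 = 0.4000
L = rho/(1-rho)
= 0.4000/0.6000
= 0.6667

0.6667


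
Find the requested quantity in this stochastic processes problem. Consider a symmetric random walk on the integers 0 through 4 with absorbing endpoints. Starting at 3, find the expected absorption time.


For symmetric RW on 0,...,N with absorbing barriers, E(i) = i*(N-i)
E(3) = 3 * 1 = 3

3


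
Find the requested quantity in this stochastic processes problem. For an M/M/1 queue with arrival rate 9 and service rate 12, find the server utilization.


rho = lambda/mu
= 9/12
= 0.7500

0.7500


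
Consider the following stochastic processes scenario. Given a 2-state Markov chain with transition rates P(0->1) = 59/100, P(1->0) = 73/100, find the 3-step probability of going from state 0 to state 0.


Computing P^3 by matrix multiplication.
P = [[0.4100, 0.5900], [0.7300, 0.2700]]
After raising P to the power 3:
P^3(0,0) = 0.5384

0.5384


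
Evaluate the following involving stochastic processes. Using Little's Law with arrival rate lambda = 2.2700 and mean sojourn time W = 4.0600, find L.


Little's Law: L = lambda * W
= 2.2700 * 4.0600
= 9.2162

9.2162


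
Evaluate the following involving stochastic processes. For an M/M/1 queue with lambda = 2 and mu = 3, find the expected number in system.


rho = 2/3 = 0.6667
L = rho/(1-rho)
= 0.6667/0.3333
= 2.0000

2.0000


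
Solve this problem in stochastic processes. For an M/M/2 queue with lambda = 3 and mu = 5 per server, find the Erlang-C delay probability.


a = lambda/mu = 0.6000
rho = a/c = 0.3000
Erlang-C formula applied:
C(c,a) = 0.1385

0.1385


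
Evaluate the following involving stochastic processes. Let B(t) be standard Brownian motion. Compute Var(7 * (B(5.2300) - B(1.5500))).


Var(alpha*(B(t)-B(s))) = alpha^2 * (t-s)
= 7^2 * (5.2300 - 1.5500)
= 49 * 3.6800
= 180.3200

180.3200


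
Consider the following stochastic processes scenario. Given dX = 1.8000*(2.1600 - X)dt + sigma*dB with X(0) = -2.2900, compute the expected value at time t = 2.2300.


E[X(t)] = mu + (X(0) - mu)*exp(-theta*t)
= 2.1600 + (-2.2900 - 2.1600)*exp(-1.8000*2.2300)
= 2.1600 + -4.4500 * 0.0181
= 2.0796

2.0796


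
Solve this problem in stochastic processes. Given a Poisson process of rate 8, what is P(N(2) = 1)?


P(N(t)=k) = (lambda*t)^k * exp(-lambda*t) / k!
lambda*t = 16
= 16^1 * exp(-16) / 1!
= 16 * 1.1254e-07 / 1
= 1.8006e-06

1.8006e-06


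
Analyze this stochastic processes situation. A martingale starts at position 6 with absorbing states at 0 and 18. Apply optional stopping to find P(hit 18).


By optional stopping theorem: E(M at tau) = M(0) = 6
P(hit 18)*18 + P(hit 0)*0 = 6
P(hit 18) = (6 - 0)/(18 - 0) = 1/3 = 0.3333

0.3333


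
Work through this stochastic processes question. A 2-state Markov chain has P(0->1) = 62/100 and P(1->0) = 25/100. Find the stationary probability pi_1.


Stationary distribution: pi_0 = p10/(p01+p10), pi_1 = p01/(p01+p10)
p01 = 0.6200, p10 = 0.2500
pi_1 = 0.7126

0.7126


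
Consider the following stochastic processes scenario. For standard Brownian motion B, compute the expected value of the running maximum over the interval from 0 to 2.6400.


E(max B(s)) = sqrt(2t/pi)
= sqrt(2*2.6400/pi)
= sqrt(1.6807)
= 1.2964

1.2964


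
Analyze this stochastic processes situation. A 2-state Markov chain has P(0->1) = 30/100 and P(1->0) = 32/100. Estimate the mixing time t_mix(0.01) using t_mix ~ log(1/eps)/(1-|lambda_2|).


lambda_2 = |1 - p01 - p10| = |1 - 0.3000 - 0.3200| = 0.3800
t_mix ~ log(1/eps)/(1 - |lambda_2|)
= log(100)/(1 - 0.3800) = 4.6052/0.6200
= 7.4277

7.4277


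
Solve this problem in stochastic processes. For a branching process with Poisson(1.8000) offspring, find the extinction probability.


Since mu = 1.8000 > 1, extinction prob q < 1.
Solve s = exp(mu*(s-1)) iteratively.
q = 0.2676

0.2676


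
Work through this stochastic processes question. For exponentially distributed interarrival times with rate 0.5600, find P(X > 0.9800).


P(X > t) = exp(-lambda * t)
= exp(-0.5600 * 0.9800)
= exp(-0.5488) = 0.5776

0.5776


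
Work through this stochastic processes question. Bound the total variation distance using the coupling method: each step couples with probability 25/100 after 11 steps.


TV distance bound <= (1-delta)^n
= (1 - 0.2500)^11
= 0.7500^11
= 0.0422

0.0422


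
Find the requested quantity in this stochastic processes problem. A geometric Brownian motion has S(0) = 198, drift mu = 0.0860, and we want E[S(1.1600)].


E[S(t)] = S(0) * exp(mu * t)
= 198 * exp(0.0860 * 1.1600)
= 198 * 1.1049
= 218.7713

218.7713


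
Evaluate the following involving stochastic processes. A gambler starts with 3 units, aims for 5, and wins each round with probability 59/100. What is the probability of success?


Gambler's ruin formula:
r = q/p = 0.4100/0.5900 = 0.6949
P(win) = (1 - r^i)/(1 - r^N)
= (1 - 0.6949^3)/(1 - 0.6949^5)
= 0.7929

0.7929


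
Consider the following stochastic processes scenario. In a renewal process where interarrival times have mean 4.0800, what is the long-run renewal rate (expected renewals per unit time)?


Long-run renewal rate = 1/E(X)
= 1/4.0800
= 0.2451

0.2451


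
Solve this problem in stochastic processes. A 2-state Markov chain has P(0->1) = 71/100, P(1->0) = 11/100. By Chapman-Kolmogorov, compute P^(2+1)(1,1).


P^3 = P^2 * P^1
Computing via matrix multiplication of the transition matrix.
Entry (1,1) of P^3 = 0.8666

0.8666


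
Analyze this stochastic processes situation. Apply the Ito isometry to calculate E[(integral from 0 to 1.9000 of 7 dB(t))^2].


By Ito isometry: E[(int f dB)^2] = int f^2 dt
= 7^2 * 1.9000
= 49 * 1.9000 = 93.1000

93.1000


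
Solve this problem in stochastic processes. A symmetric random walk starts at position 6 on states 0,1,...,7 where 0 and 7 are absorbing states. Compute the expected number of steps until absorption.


For symmetric RW on 0,...,N with absorbing barriers, E(i) = i*(N-i)
E(6) = 6 * 1 = 6

6


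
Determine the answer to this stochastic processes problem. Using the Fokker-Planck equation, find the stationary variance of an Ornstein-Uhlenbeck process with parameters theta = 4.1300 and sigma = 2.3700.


Stationary variance = sigma^2 / (2*theta)
= 2.3700^2 / (2*4.1300)
= 5.6169 / 8.2600
= 0.6800

0.6800


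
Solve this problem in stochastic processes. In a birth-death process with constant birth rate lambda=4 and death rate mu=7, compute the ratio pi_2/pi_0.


For birth-death process, pi_n/pi_0 = (lambda/mu)^n
= (4/7)^2
= 0.3265

0.3265


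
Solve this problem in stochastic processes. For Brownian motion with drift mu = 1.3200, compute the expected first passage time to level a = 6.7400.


Expected first passage time = a/mu
= 6.7400/1.3200
= 5.1061

5.1061


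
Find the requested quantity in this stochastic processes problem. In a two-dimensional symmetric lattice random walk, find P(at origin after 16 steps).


P = C(16,8)^2 / 4^16
= 12870^2 / 4294967296
= 165636900 / 4294967296
= 0.0386

0.0386


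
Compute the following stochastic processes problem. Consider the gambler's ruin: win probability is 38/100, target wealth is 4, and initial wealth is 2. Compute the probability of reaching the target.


Gambler's ruin formula:
r = q/p = 0.6200/0.3800 = 1.6316
P(win) = (1 - r^i)/(1 - r^N)
= (1 - 1.6316^2)/(1 - 1.6316^4)
= 0.2731

0.2731


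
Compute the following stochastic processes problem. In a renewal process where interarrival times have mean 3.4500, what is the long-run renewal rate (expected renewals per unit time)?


Long-run renewal rate = 1/E(X)
= 1/3.4500
= 0.2899

0.2899


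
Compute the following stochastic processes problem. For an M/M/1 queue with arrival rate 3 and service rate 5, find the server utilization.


rho = lambda/mu
= 3/5
= 0.6000

0.6000


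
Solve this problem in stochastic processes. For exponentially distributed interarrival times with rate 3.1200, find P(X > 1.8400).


P(X > t) = exp(-lambda * t)
= exp(-3.1200 * 1.8400)
= exp(-5.7408) = 0.0032

0.0032


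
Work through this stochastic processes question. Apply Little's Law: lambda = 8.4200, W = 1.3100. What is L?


Little's Law: L = lambda * W
= 8.4200 * 1.3100
= 11.0302

11.0302


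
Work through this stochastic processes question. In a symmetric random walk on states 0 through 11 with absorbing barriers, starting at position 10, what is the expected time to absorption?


For symmetric RW on 0,...,N with absorbing barriers, E(i) = i*(N-i)
E(10) = 10 * 1 = 10

10


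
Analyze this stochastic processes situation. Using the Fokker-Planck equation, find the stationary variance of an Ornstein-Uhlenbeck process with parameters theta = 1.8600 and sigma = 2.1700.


Stationary variance = sigma^2 / (2*theta)
= 2.1700^2 / (2*1.8600)
= 4.7089 / 3.7200
= 1.2658

1.2658


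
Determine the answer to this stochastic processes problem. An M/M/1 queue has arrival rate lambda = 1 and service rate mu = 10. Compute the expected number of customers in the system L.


rho = 1/10 = 0.1000
L = rho/(1-rho)
= 0.1000/0.9000
= 0.1111

0.1111


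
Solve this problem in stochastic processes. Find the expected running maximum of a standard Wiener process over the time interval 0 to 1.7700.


E(max B(s)) = sqrt(2t/pi)
= sqrt(2*1.7700/pi)
= sqrt(1.1268)
= 1.0615

1.0615


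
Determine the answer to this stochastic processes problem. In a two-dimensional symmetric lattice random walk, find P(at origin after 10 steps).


P = C(10,5)^2 / 4^10
= 252^2 / 1048576
= 63504 / 1048576
= 0.0606

0.0606


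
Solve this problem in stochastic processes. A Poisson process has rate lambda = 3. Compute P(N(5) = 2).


P(N(t)=k) = (lambda*t)^k * exp(-lambda*t) / k!
lambda*t = 15
= 15^2 * exp(-15) / 2!
= 225 * 3.0590e-07 / 2
= 3.4414e-05

3.4414e-05


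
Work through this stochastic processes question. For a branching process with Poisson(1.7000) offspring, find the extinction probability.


Since mu = 1.7000 > 1, extinction prob q < 1.
Solve s = exp(mu*(s-1)) iteratively.
q = 0.3088

0.3088


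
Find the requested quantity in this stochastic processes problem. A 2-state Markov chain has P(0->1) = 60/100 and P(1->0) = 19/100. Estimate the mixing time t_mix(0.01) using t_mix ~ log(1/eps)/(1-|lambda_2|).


lambda_2 = |1 - p01 - p10| = |1 - 0.6000 - 0.1900| = 0.2100
t_mix ~ log(1/eps)/(1 - |lambda_2|)
= log(100)/(1 - 0.2100) = 4.6052/0.7900
= 5.8293

5.8293


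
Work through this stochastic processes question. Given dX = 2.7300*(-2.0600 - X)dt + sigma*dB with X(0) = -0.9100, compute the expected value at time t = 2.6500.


E[X(t)] = mu + (X(0) - mu)*exp(-theta*t)
= -2.0600 + (-0.9100 - -2.0600)*exp(-2.7300*2.6500)
= -2.0600 + 1.1500 * 7.2127e-04
= -2.0592

-2.0592


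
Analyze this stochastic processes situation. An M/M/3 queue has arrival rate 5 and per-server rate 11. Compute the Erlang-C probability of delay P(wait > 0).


a = lambda/mu = 0.4545
rho = a/c = 0.1515
Erlang-C formula applied:
C(c,a) = 0.0117

0.0117


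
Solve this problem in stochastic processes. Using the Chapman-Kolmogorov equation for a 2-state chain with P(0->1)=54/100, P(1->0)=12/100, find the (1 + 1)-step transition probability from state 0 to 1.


P^2 = P^1 * P^1
Computing via matrix multiplication of the transition matrix.
Entry (0,1) of P^2 = 0.7236

0.7236


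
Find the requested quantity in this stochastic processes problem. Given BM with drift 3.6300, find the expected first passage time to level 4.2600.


Expected first passage time = a/mu
= 4.2600/3.6300
= 1.1736

1.1736


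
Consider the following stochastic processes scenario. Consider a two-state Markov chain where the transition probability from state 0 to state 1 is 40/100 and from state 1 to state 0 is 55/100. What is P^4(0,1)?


Computing P^4 by matrix multiplication.
P = [[0.6000, 0.4000], [0.5500, 0.4500]]
After raising P to the power 4:
P^4(0,1) = 0.4211

0.4211


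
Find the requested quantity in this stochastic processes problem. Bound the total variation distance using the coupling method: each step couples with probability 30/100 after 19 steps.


TV distance bound <= (1-delta)^n
= (1 - 0.3000)^19
= 0.7000^19
= 0.0011

0.0011


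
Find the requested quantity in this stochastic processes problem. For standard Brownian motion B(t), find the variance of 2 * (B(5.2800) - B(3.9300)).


Var(alpha*(B(t)-B(s))) = alpha^2 * (t-s)
= 2^2 * (5.2800 - 3.9300)
= 4 * 1.3500
= 5.4000

5.4000


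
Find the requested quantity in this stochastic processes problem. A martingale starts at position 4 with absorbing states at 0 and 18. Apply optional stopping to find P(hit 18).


By optional stopping theorem: E(M at tau) = M(0) = 4
P(hit 18)*18 + P(hit 0)*0 = 4
P(hit 18) = (4 - 0)/(18 - 0) = 2/9 = 0.2222

0.2222


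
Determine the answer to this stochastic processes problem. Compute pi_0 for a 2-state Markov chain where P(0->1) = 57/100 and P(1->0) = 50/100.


Stationary distribution: pi_0 = p10/(p01+p10), pi_1 = p01/(p01+p10)
p01 = 0.5700, p10 = 0.5000
pi_0 = 0.4673

0.4673


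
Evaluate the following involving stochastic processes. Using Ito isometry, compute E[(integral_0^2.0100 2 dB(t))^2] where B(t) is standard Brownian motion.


By Ito isometry: E[(int f dB)^2] = int f^2 dt
= 2^2 * 2.0100
= 4 * 2.0100 = 8.0400

8.0400


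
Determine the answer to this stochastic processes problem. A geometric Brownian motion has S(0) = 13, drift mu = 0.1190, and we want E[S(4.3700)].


E[S(t)] = S(0) * exp(mu * t)
= 13 * exp(0.1190 * 4.3700)
= 13 * 1.6821
= 21.8670

21.8670


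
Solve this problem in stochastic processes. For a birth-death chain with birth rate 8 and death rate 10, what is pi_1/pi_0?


For birth-death process, pi_n/pi_0 = (lambda/mu)^n
= (8/10)^1
= 0.8000

0.8000


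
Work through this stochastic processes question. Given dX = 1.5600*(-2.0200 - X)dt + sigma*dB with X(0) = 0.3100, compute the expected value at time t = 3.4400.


E[X(t)] = mu + (X(0) - mu)*exp(-theta*t)
= -2.0200 + (0.3100 - -2.0200)*exp(-1.5600*3.4400)
= -2.0200 + 2.3300 * 0.0047
= -2.0091

-2.0091


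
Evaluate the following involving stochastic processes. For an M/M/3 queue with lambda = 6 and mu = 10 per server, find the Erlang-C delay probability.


a = lambda/mu = 0.6000
rho = a/c = 0.2000
Erlang-C formula applied:
C(c,a) = 0.0247

0.0247


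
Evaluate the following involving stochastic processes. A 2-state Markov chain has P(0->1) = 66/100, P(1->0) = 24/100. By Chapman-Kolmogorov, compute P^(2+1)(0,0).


P^3 = P^2 * P^1
Computing via matrix multiplication of the transition matrix.
Entry (0,0) of P^3 = 0.2674

0.2674


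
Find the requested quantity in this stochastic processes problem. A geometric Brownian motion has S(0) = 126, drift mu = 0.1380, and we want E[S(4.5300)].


E[S(t)] = S(0) * exp(mu * t)
= 126 * exp(0.1380 * 4.5300)
= 126 * 1.8685
= 235.4319

235.4319


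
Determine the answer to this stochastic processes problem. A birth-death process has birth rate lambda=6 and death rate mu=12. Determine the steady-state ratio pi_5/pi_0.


For birth-death process, pi_n/pi_0 = (lambda/mu)^n
= (6/12)^5
= 0.0312

0.0312


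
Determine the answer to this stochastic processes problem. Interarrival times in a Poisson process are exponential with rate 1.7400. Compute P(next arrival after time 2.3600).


P(X > t) = exp(-lambda * t)
= exp(-1.7400 * 2.3600)
= exp(-4.1064) = 0.0165

0.0165


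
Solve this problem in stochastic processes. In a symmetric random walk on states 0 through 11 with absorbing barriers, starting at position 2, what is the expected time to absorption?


For symmetric RW on 0,...,N with absorbing barriers, E(i) = i*(N-i)
E(2) = 2 * 9 = 18

18


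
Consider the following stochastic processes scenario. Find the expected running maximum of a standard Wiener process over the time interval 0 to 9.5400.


E(max B(s)) = sqrt(2t/pi)
= sqrt(2*9.5400/pi)
= sqrt(6.0734)
= 2.4644

2.4644


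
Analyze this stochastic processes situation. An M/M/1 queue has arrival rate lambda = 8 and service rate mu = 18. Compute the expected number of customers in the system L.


rho = 8/18 = 0.4444
L = rho/(1-rho)
= 0.4444/0.5556
= 0.8000

0.8000


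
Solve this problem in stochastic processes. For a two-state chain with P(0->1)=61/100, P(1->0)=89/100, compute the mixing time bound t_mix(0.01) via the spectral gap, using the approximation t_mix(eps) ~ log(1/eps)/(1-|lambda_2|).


lambda_2 = |1 - p01 - p10| = |1 - 0.6100 - 0.8900| = 0.5000
t_mix ~ log(1/eps)/(1 - |lambda_2|)
= log(100)/(1 - 0.5000) = 4.6052/0.5000
= 9.2103

9.2103


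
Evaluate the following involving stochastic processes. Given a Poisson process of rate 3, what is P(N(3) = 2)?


P(N(t)=k) = (lambda*t)^k * exp(-lambda*t) / k!
lambda*t = 9
= 9^2 * exp(-9) / 2!
= 81 * 1.2341e-04 / 2
= 0.0050

0.0050


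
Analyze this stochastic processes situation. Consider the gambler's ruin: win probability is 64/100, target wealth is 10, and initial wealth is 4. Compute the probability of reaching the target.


Gambler's ruin formula:
r = q/p = 0.3600/0.6400 = 0.5625
P(win) = (1 - r^i)/(1 - r^N)
= (1 - 0.5625^4)/(1 - 0.5625^10)
= 0.9027

0.9027


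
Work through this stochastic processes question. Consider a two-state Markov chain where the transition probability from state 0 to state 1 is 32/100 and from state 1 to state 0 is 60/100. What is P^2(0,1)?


Computing P^2 by matrix multiplication.
P = [[0.6800, 0.3200], [0.6000, 0.4000]]
After raising P to the power 2:
P^2(0,1) = 0.3456

0.3456


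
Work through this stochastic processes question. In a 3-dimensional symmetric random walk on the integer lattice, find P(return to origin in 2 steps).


P(return in 2 steps) = P(reverse first step) = 1/(2d)
= 1/6
= 0.1667

0.1667


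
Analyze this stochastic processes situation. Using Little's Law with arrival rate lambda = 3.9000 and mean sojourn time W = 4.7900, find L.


Little's Law: L = lambda * W
= 3.9000 * 4.7900
= 18.6810

18.6810


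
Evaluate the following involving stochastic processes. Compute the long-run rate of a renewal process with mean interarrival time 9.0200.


Long-run renewal rate = 1/E(X)
= 1/9.0200
= 0.1109

0.1109


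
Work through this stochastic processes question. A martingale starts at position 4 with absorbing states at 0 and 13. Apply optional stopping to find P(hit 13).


By optional stopping theorem: E(M at tau) = M(0) = 4
P(hit 13)*13 + P(hit 0)*0 = 4
P(hit 13) = (4 - 0)/(13 - 0) = 4/13 = 0.3077

0.3077


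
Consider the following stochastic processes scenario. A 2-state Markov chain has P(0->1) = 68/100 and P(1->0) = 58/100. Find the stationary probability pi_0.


Stationary distribution: pi_0 = p10/(p01+p10), pi_1 = p01/(p01+p10)
p01 = 0.6800, p10 = 0.5800
pi_0 = 0.4603

0.4603


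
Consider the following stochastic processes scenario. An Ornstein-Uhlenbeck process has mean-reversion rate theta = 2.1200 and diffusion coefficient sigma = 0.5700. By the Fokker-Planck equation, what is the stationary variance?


Stationary variance = sigma^2 / (2*theta)
= 0.5700^2 / (2*2.1200)
= 0.3249 / 4.2400
= 0.0766

0.0766


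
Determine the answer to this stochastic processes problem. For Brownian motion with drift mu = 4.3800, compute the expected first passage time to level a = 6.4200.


Expected first passage time = a/mu
= 6.4200/4.3800
= 1.4658

1.4658


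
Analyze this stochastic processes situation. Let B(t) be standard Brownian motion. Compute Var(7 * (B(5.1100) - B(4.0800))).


Var(alpha*(B(t)-B(s))) = alpha^2 * (t-s)
= 7^2 * (5.1100 - 4.0800)
= 49 * 1.0300
= 50.4700

50.4700


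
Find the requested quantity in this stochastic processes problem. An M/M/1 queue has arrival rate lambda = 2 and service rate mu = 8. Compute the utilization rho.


rho = lambda/mu
= 2/8
= 0.2500

0.2500


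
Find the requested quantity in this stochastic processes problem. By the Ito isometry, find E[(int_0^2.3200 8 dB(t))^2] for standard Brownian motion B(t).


By Ito isometry: E[(int f dB)^2] = int f^2 dt
= 8^2 * 2.3200
= 64 * 2.3200 = 148.4800

148.4800


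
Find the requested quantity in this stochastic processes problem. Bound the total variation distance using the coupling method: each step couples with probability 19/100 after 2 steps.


TV distance bound <= (1-delta)^n
= (1 - 0.1900)^2
= 0.8100^2
= 0.6561

0.6561


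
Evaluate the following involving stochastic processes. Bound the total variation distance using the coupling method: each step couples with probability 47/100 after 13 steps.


TV distance bound <= (1-delta)^n
= (1 - 0.4700)^13
= 0.5300^13
= 2.6037e-04

2.6037e-04


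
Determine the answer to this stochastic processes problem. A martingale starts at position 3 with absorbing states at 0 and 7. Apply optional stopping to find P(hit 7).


By optional stopping theorem: E(M at tau) = M(0) = 3
P(hit 7)*7 + P(hit 0)*0 = 3
P(hit 7) = (3 - 0)/(7 - 0) = 3/7 = 0.4286

0.4286


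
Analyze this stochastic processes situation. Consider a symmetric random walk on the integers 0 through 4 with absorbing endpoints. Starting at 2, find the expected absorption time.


For symmetric RW on 0,...,N with absorbing barriers, E(i) = i*(N-i)
E(2) = 2 * 2 = 4

4


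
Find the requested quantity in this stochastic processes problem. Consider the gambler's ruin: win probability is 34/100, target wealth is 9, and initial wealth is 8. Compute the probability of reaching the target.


Gambler's ruin formula:
r = q/p = 0.6600/0.3400 = 1.9412
P(win) = (1 - r^i)/(1 - r^N)
= (1 - 1.9412^8)/(1 - 1.9412^9)
= 0.5139

0.5139


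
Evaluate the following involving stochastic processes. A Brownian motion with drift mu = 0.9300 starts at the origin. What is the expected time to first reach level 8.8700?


Expected first passage time = a/mu
= 8.8700/0.9300
= 9.5376

9.5376


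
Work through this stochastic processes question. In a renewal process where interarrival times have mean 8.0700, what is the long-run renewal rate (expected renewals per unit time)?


Long-run renewal rate = 1/E(X)
= 1/8.0700
= 0.1239

0.1239


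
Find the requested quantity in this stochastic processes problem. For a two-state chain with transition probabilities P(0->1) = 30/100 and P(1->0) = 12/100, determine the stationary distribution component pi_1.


Stationary distribution: pi_0 = p10/(p01+p10), pi_1 = p01/(p01+p10)
p01 = 0.3000, p10 = 0.1200
pi_1 = 0.7143

0.7143


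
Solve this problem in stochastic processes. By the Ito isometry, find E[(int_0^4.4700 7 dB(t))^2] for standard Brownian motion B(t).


By Ito isometry: E[(int f dB)^2] = int f^2 dt
= 7^2 * 4.4700
= 49 * 4.4700 = 219.0300

219.0300


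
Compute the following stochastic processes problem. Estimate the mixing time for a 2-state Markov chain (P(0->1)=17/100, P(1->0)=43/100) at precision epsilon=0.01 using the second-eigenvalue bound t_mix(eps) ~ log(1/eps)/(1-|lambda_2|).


lambda_2 = |1 - p01 - p10| = |1 - 0.1700 - 0.4300| = 0.4000
t_mix ~ log(1/eps)/(1 - |lambda_2|)
= log(100)/(1 - 0.4000) = 4.6052/0.6000
= 7.6753

7.6753


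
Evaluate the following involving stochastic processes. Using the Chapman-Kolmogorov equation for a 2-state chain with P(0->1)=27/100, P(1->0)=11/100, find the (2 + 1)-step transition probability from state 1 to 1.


P^3 = P^2 * P^1
Computing via matrix multiplication of the transition matrix.
Entry (1,1) of P^3 = 0.7795

0.7795


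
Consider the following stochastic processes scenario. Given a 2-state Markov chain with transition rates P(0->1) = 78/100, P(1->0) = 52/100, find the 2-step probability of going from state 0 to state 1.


Computing P^2 by matrix multiplication.
P = [[0.2200, 0.7800], [0.5200, 0.4800]]
After raising P to the power 2:
P^2(0,1) = 0.5460

0.5460


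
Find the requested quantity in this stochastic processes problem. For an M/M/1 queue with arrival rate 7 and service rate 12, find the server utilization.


rho = lambda/mu
= 7/12
= 0.5833

0.5833


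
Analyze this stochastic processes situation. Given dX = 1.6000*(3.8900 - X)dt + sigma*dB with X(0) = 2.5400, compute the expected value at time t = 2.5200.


E[X(t)] = mu + (X(0) - mu)*exp(-theta*t)
= 3.8900 + (2.5400 - 3.8900)*exp(-1.6000*2.5200)
= 3.8900 + -1.3500 * 0.0177
= 3.8661

3.8661


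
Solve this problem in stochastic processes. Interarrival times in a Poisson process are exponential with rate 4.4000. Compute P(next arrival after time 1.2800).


P(X > t) = exp(-lambda * t)
= exp(-4.4000 * 1.2800)
= exp(-5.6320) = 0.0036

0.0036


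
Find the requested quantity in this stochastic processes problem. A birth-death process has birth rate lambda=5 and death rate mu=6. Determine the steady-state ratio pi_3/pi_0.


For birth-death process, pi_n/pi_0 = (lambda/mu)^n
= (5/6)^3
= 0.5787

0.5787


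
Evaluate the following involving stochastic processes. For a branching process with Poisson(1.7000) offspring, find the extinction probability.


Since mu = 1.7000 > 1, extinction prob q < 1.
Solve s = exp(mu*(s-1)) iteratively.
q = 0.3088

0.3088


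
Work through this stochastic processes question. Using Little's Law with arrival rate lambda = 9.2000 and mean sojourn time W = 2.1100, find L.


Little's Law: L = lambda * W
= 9.2000 * 2.1100
= 19.4120

19.4120


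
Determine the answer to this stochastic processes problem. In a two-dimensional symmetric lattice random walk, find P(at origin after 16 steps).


P = C(16,8)^2 / 4^16
= 12870^2 / 4294967296
= 165636900 / 4294967296
= 0.0386

0.0386


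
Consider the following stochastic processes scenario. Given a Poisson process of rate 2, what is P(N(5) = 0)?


P(N(t)=k) = (lambda*t)^k * exp(-lambda*t) / k!
lambda*t = 10
= 10^0 * exp(-10) / 0!
= 1 * 4.5400e-05 / 1
= 4.5400e-05

4.5400e-05


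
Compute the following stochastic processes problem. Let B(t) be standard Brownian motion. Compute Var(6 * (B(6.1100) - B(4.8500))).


Var(alpha*(B(t)-B(s))) = alpha^2 * (t-s)
= 6^2 * (6.1100 - 4.8500)
= 36 * 1.2600
= 45.3600

45.3600


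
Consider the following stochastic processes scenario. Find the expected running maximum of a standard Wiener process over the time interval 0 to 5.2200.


E(max B(s)) = sqrt(2t/pi)
= sqrt(2*5.2200/pi)
= sqrt(3.3232)
= 1.8230

1.8230


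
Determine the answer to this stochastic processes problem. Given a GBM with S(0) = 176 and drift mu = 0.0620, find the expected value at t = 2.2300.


E[S(t)] = S(0) * exp(mu * t)
= 176 * exp(0.0620 * 2.2300)
= 176 * 1.1483
= 202.0962

202.0962


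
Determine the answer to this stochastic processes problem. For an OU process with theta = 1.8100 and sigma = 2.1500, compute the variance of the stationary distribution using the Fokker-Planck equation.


Stationary variance = sigma^2 / (2*theta)
= 2.1500^2 / (2*1.8100)
= 4.6225 / 3.6200
= 1.2769

1.2769


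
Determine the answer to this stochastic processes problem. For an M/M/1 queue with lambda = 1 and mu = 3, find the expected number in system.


rho = 1/3 = 0.3333
L = rho/(1-rho)
= 0.3333/0.6667
= 0.5000

0.5000


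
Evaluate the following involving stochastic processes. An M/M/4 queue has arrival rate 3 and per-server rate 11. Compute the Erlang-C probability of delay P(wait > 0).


a = lambda/mu = 0.2727
rho = a/c = 0.0682
Erlang-C formula applied:
C(c,a) = 1.8833e-04

1.8833e-04


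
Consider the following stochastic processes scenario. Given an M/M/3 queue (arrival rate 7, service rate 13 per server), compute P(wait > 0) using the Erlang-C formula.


a = lambda/mu = 0.5385
rho = a/c = 0.1795
Erlang-C formula applied:
C(c,a) = 0.0185

0.0185


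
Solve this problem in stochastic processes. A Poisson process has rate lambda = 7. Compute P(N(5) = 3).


P(N(t)=k) = (lambda*t)^k * exp(-lambda*t) / k!
lambda*t = 35
= 35^3 * exp(-35) / 3!
= 42875 * 6.3051e-16 / 6
= 4.5055e-12

4.5055e-12


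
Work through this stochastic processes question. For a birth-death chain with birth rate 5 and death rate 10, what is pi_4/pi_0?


For birth-death process, pi_n/pi_0 = (lambda/mu)^n
= (5/10)^4
= 0.0625

0.0625


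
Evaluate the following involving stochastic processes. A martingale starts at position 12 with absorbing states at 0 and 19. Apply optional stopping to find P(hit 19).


By optional stopping theorem: E(M at tau) = M(0) = 12
P(hit 19)*19 + P(hit 0)*0 = 12
P(hit 19) = (12 - 0)/(19 - 0) = 12/19 = 0.6316

0.6316


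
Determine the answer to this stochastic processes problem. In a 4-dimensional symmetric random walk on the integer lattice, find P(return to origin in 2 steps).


P(return in 2 steps) = P(reverse first step) = 1/(2d)
= 1/8
= 0.1250

0.1250


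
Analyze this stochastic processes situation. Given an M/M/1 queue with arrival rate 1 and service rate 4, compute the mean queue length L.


rho = 1/4 = 0.2500
L = rho/(1-rho)
= 0.2500/0.7500
= 0.3333

0.3333


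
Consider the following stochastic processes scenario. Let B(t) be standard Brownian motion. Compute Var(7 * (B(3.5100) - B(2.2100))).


Var(alpha*(B(t)-B(s))) = alpha^2 * (t-s)
= 7^2 * (3.5100 - 2.2100)
= 49 * 1.3000
= 63.7000

63.7000


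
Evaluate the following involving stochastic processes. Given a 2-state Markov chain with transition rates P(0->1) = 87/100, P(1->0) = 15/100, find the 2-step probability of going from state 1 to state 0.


Computing P^2 by matrix multiplication.
P = [[0.1300, 0.8700], [0.1500, 0.8500]]
After raising P to the power 2:
P^2(1,0) = 0.1470

0.1470


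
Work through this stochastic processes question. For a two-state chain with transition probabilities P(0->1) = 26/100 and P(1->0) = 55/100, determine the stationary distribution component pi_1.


Stationary distribution: pi_0 = p10/(p01+p10), pi_1 = p01/(p01+p10)
p01 = 0.2600, p10 = 0.5500
pi_1 = 0.3210

0.3210


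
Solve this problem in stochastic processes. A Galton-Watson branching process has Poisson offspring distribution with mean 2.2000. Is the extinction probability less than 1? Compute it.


Since mu = 2.2000 > 1, extinction prob q < 1.
Solve s = exp(mu*(s-1)) iteratively.
q = 0.1563

0.1563


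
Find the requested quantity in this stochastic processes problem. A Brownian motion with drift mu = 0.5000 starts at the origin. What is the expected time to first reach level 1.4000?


Expected first passage time = a/mu
= 1.4000/0.5000
= 2.8000

2.8000


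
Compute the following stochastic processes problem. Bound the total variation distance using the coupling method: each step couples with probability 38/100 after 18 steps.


TV distance bound <= (1-delta)^n
= (1 - 0.3800)^18
= 0.6200^18
= 1.8325e-04

1.8325e-04


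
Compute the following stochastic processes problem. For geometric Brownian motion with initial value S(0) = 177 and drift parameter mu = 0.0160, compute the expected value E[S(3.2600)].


E[S(t)] = S(0) * exp(mu * t)
= 177 * exp(0.0160 * 3.2600)
= 177 * 1.0535
= 186.4773

186.4773


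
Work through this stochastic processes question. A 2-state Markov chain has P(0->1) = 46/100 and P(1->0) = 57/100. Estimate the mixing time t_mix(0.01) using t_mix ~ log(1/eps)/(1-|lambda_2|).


lambda_2 = |1 - p01 - p10| = |1 - 0.4600 - 0.5700| = 0.0300
t_mix ~ log(1/eps)/(1 - |lambda_2|)
= log(100)/(1 - 0.0300) = 4.6052/0.9700
= 4.7476

4.7476


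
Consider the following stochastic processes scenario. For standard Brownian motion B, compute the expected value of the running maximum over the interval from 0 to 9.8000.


E(max B(s)) = sqrt(2t/pi)
= sqrt(2*9.8000/pi)
= sqrt(6.2389)
= 2.4978

2.4978


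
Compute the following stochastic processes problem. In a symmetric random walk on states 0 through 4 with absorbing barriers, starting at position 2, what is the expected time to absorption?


For symmetric RW on 0,...,N with absorbing barriers, E(i) = i*(N-i)
E(2) = 2 * 2 = 4

4


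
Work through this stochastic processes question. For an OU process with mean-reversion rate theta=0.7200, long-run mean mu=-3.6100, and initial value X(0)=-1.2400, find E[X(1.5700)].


E[X(t)] = mu + (X(0) - mu)*exp(-theta*t)
= -3.6100 + (-1.2400 - -3.6100)*exp(-0.7200*1.5700)
= -3.6100 + 2.3700 * 0.3229
= -2.8447

-2.8447


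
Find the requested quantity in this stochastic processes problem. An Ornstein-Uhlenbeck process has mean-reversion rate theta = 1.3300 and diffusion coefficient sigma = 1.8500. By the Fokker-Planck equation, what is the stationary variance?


Stationary variance = sigma^2 / (2*theta)
= 1.8500^2 / (2*1.3300)
= 3.4225 / 2.6600
= 1.2867

1.2867


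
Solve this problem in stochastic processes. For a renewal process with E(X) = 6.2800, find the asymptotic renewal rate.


Long-run renewal rate = 1/E(X)
= 1/6.2800
= 0.1592

0.1592


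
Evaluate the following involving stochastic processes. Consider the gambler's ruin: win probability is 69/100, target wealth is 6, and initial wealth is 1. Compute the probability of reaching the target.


Gambler's ruin formula:
r = q/p = 0.3100/0.6900 = 0.4493
P(win) = (1 - r^i)/(1 - r^N)
= (1 - 0.4493^1)/(1 - 0.4493^6)
= 0.5553

0.5553


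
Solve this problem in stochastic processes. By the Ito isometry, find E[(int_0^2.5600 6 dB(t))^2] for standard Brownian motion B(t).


By Ito isometry: E[(int f dB)^2] = int f^2 dt
= 6^2 * 2.5600
= 36 * 2.5600 = 92.1600

92.1600


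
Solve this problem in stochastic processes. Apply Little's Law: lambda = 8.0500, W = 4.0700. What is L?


Little's Law: L = lambda * W
= 8.0500 * 4.0700
= 32.7635

32.7635


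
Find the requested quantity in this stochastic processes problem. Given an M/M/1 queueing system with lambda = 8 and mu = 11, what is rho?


rho = lambda/mu
= 8/11
= 0.7273

0.7273


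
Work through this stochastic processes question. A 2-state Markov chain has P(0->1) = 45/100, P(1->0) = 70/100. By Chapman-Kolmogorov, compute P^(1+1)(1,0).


P^2 = P^1 * P^1
Computing via matrix multiplication of the transition matrix.
Entry (1,0) of P^2 = 0.5950

0.5950


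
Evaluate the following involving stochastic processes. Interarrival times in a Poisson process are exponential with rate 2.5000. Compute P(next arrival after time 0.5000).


P(X > t) = exp(-lambda * t)
= exp(-2.5000 * 0.5000)
= exp(-1.2500) = 0.2865

0.2865


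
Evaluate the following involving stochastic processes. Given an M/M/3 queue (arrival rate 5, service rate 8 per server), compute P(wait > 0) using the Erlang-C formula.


a = lambda/mu = 0.6250
rho = a/c = 0.2083
Erlang-C formula applied:
C(c,a) = 0.0275

0.0275


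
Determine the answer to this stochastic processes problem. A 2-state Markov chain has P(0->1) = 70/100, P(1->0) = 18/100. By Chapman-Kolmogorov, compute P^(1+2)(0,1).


P^3 = P^1 * P^2
Computing via matrix multiplication of the transition matrix.
Entry (0,1) of P^3 = 0.7941

0.7941


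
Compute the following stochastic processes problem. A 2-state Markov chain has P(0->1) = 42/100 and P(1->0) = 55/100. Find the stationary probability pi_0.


Stationary distribution: pi_0 = p10/(p01+p10), pi_1 = p01/(p01+p10)
p01 = 0.4200, p10 = 0.5500
pi_0 = 0.5670

0.5670


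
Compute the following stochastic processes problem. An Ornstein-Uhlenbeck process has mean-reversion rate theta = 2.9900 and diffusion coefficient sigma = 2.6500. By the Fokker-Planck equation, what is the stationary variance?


Stationary variance = sigma^2 / (2*theta)
= 2.6500^2 / (2*2.9900)
= 7.0225 / 5.9800
= 1.1743

1.1743
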